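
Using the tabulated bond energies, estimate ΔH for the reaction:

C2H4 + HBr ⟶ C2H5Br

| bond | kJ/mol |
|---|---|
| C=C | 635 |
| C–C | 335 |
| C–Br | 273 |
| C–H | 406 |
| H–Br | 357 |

ΔH ≈ −22 kJ

Bonds broken (reactants):
  C–H: 4 × 406 = 1624
  C=C: 1 × 635 = 635
  H–Br: 1 × 357 = 357
  Σ(broken) = 2616 kJ
Bonds formed (products):
  C–Br: 1 × 273 = 273
  C–C: 1 × 335 = 335
  C–H: 5 × 406 = 2030
  Σ(formed) = 2638 kJ
ΔH = Σ(broken) − Σ(formed) = 2616 − 2638 = −22 kJ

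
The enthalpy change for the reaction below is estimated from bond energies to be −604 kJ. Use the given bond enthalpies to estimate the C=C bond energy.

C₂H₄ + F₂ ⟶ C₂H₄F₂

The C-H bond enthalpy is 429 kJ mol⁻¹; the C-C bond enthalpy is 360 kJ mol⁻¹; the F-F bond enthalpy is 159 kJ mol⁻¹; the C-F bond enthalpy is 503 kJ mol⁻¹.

D(C=C) ≈ 603 kJ/mol

Let D be the C=C bond energy.
Σ(broken) = 4×429 + 1×D + 1×159 = 1875 + D
Σ(formed) = 1×360 + 2×503 + 4×429 = 3082
ΔH = Σ(broken) − Σ(formed) = (1875 + D) − (3082) = −1207 + D
Setting this equal to −604 kJ gives D = 603 kJ/mol.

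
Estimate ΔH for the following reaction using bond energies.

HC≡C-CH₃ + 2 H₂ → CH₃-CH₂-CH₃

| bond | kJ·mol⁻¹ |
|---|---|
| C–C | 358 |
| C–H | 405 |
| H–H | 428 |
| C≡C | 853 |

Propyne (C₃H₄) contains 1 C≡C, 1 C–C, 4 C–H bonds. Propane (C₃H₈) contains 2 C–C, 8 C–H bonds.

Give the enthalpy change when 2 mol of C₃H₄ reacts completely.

ΔH = −538 kJ

Bonds broken (reactants):
  C≡C: 1 × 853 = 853
  C–C: 1 × 358 = 358
  C–H: 4 × 405 = 1620
  H–H: 2 × 428 = 856
  Σ(broken) = 3687 kJ
Bonds formed (products):
  C–C: 2 × 358 = 716
  C–H: 8 × 405 = 3240
  Σ(formed) = 3956 kJ
ΔH = Σ(broken) − Σ(formed) = 3687 − 3956 = −269 kJ
For 2× the reaction as written: 2 × (−269) = −538 kJ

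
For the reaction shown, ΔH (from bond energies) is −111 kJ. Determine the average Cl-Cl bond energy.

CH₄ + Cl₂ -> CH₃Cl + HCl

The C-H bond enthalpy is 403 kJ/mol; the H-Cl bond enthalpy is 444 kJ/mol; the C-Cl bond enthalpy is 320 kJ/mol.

D(Cl-Cl) ≈ 250 kJ/mol

Let D be the Cl-Cl bond energy.
Σ(broken) = 4×403 + 1×D = 1612 + D
Σ(formed) = 1×320 + 3×403 + 1×444 = 1973
ΔH = Σ(broken) − Σ(formed) = (1612 + D) − (1973) = −361 + D
Setting this equal to −111 kJ gives D = 250 kJ/mol.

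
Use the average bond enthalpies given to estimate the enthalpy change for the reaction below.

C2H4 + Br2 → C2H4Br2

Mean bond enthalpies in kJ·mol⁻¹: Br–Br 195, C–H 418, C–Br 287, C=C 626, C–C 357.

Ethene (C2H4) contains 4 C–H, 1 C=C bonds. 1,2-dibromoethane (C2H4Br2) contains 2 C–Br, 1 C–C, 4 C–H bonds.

ΔH ≈ −110 kJ

Bonds broken (reactants):
  Br–Br: 1 × 195 = 195
  C–H: 4 × 418 = 1672
  C=C: 1 × 626 = 626
  Σ(broken) = 2493 kJ
Bonds formed (products):
  C–Br: 2 × 287 = 574
  C–C: 1 × 357 = 357
  C–H: 4 × 418 = 1672
  Σ(formed) = 2603 kJ
ΔH = Σ(broken) − Σ(formed) = 2493 − 2603 = −110 kJ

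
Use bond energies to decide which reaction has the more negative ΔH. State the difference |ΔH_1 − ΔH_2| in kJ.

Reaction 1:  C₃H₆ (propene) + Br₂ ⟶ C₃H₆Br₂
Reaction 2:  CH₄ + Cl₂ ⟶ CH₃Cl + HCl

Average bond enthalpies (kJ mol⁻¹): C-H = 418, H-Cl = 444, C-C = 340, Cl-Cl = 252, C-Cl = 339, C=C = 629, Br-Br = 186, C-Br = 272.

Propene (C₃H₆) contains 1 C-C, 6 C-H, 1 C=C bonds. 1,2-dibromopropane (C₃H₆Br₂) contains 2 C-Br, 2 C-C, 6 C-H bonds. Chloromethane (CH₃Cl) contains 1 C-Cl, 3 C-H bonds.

Reaction 1:
  Bonds broken (reactants):
    Br-Br: 1 × 186 = 186
    C-C: 1 × 340 = 340
    C-H: 6 × 418 = 2508
    C=C: 1 × 629 = 629
    Σ(broken) = 3663 kJ
  Bonds formed (products):
    C-Br: 2 × 272 = 544
    C-C: 2 × 340 = 680
    C-H: 6 × 418 = 2508
    Σ(formed) = 3732 kJ
  ΔH_1 = 3663 − 3732 = −69 kJ
Reaction 2:
  Bonds broken (reactants):
    C-H: 4 × 418 = 1672
    Cl-Cl: 1 × 252 = 252
    Σ(broken) = 1924 kJ
  Bonds formed (products):
    C-Cl: 1 × 339 = 339
    C-H: 3 × 418 = 1254
    H-Cl: 1 × 444 = 444
    Σ(formed) = 2037 kJ
  ΔH_2 = 1924 − 2037 = −113 kJ
ΔH_1 − ΔH_2 = +44 kJ, so reaction 2 has the more negative ΔH; |ΔH_1 − ΔH_2| = 44 kJ.

Reaction 2, by 44 kJ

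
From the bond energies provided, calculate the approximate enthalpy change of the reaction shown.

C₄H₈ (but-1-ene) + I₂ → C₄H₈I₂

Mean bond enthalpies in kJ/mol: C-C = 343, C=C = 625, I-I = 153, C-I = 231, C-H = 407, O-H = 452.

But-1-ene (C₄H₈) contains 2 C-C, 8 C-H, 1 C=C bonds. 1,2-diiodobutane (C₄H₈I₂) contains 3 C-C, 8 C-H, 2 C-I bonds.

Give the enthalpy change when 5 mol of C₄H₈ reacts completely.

Bonds broken (reactants):
  C-C: 2 × 343 = 686
  C-H: 8 × 407 = 3256
  C=C: 1 × 625 = 625
  I-I: 1 × 153 = 153
  Σ(broken) = 4720 kJ
Bonds formed (products):
  C-C: 3 × 343 = 1029
  C-H: 8 × 407 = 3256
  C-I: 2 × 231 = 462
  Σ(formed) = 4747 kJ
ΔH = Σ(broken) − Σ(formed) = 4720 − 4747 = −27 kJ
For 5× the reaction as written: 5 × (−27) = −135 kJ

ΔH = −135 kJ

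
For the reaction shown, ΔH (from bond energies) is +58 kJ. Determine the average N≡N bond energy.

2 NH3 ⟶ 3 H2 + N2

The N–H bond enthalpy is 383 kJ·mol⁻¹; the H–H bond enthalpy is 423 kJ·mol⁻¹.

Let D be the N≡N bond energy.
Σ(broken) = 6×383 = 2298
Σ(formed) = 3×423 + 1×D = 1269 + D
ΔH = Σ(broken) − Σ(formed) = (2298) − (1269 + D) = +1029 − D
Setting this equal to +58 kJ gives D = 971 kJ/mol.

D(N≡N) ≈ 971 kJ/mol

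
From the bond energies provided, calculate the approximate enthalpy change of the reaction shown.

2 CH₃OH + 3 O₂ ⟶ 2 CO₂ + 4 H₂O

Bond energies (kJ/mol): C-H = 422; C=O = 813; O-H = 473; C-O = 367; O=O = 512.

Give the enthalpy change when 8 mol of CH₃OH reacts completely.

ΔH = −5152 kJ

Bonds broken (reactants):
  C-H: 6 × 422 = 2532
  C-O: 2 × 367 = 734
  O-H: 2 × 473 = 946
  O=O: 3 × 512 = 1536
  Σ(broken) = 5748 kJ
Bonds formed (products):
  C=O: 4 × 813 = 3252
  O-H: 8 × 473 = 3784
  Σ(formed) = 7036 kJ
ΔH = Σ(broken) − Σ(formed) = 5748 − 7036 = −1288 kJ
For 4× the reaction as written: 4 × (−1288) = −5152 kJ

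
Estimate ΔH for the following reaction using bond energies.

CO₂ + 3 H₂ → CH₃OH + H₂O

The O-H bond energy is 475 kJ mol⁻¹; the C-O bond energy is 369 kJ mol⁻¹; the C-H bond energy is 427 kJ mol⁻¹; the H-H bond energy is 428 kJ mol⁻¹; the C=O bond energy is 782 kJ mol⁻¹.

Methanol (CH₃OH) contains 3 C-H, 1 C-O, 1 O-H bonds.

ΔH ≈ −227 kJ

Bonds broken (reactants):
  C=O: 2 × 782 = 1564
  H-H: 3 × 428 = 1284
  Σ(broken) = 2848 kJ
Bonds formed (products):
  C-H: 3 × 427 = 1281
  C-O: 1 × 369 = 369
  O-H: 3 × 475 = 1425
  Σ(formed) = 3075 kJ
ΔH = Σ(broken) − Σ(formed) = 2848 − 3075 = −227 kJ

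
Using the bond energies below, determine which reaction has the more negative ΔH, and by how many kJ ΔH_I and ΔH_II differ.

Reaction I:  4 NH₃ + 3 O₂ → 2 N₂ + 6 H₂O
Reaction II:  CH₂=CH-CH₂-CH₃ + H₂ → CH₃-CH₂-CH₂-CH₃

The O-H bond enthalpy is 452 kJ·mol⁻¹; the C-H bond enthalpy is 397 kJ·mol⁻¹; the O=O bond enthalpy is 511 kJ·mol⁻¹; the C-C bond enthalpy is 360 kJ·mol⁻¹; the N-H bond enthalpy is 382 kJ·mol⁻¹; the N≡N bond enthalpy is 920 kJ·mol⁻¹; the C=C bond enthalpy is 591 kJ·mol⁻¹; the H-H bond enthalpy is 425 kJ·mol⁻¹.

Reaction I:
  Bonds broken (reactants):
    N-H: 12 × 382 = 4584
    O=O: 3 × 511 = 1533
    Σ(broken) = 6117 kJ
  Bonds formed (products):
    N≡N: 2 × 920 = 1840
    O-H: 12 × 452 = 5424
    Σ(formed) = 7264 kJ
  ΔH_I = 6117 − 7264 = −1147 kJ
Reaction II:
  Bonds broken (reactants):
    C-C: 2 × 360 = 720
    C-H: 8 × 397 = 3176
    C=C: 1 × 591 = 591
    H-H: 1 × 425 = 425
    Σ(broken) = 4912 kJ
  Bonds formed (products):
    C-C: 3 × 360 = 1080
    C-H: 10 × 397 = 3970
    Σ(formed) = 5050 kJ
  ΔH_II = 4912 − 5050 = −138 kJ
ΔH_I − ΔH_II = −1009 kJ, so reaction I has the more negative ΔH; |ΔH_I − ΔH_II| = 1009 kJ.

Reaction I, by 1009 kJ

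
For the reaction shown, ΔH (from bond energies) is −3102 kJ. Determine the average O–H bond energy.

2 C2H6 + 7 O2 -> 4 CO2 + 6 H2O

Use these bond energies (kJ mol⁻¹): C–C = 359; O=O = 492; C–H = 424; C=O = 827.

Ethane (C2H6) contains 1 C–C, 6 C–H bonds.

Let D be the O–H bond energy.
Σ(broken) = 2×359 + 12×424 + 7×492 = 9250
Σ(formed) = 8×827 + 12×D = 6616 + 12D
ΔH = Σ(broken) − Σ(formed) = (9250) − (6616 + 12D) = +2634 − 12D
Setting this equal to −3102 kJ gives 12D = 5736, so D = 478 kJ/mol.

D(O–H) ≈ 478 kJ/mol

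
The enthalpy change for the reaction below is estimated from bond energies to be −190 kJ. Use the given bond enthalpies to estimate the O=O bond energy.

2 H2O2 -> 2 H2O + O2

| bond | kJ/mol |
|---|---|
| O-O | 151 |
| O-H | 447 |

Let D be the O=O bond energy.
Σ(broken) = 4×447 + 2×151 = 2090
Σ(formed) = 4×447 + 1×D = 1788 + D
ΔH = Σ(broken) − Σ(formed) = (2090) − (1788 + D) = +302 − D
Setting this equal to −190 kJ gives D = 492 kJ/mol.

D(O=O) ≈ 492 kJ/mol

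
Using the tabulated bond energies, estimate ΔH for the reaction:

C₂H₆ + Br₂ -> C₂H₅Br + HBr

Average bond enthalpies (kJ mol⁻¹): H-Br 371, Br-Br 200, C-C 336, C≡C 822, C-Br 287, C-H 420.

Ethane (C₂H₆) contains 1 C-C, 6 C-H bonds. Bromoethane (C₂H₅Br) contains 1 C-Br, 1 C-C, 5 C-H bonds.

Bonds broken (reactants):
  Br-Br: 1 × 200 = 200
  C-C: 1 × 336 = 336
  C-H: 6 × 420 = 2520
  Σ(broken) = 3056 kJ
Bonds formed (products):
  C-Br: 1 × 287 = 287
  C-C: 1 × 336 = 336
  C-H: 5 × 420 = 2100
  H-Br: 1 × 371 = 371
  Σ(formed) = 3094 kJ
ΔH = Σ(broken) − Σ(formed) = 3056 − 3094 = −38 kJ

ΔH ≈ −38 kJ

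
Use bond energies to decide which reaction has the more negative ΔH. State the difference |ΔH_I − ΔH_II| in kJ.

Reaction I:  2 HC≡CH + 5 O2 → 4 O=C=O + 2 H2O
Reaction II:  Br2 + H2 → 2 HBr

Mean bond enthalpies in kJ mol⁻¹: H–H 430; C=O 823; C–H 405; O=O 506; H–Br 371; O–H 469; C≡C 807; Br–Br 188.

Reaction I:
  Bonds broken (reactants):
    C≡C: 2 × 807 = 1614
    C–H: 4 × 405 = 1620
    O=O: 5 × 506 = 2530
    Σ(broken) = 5764 kJ
  Bonds formed (products):
    C=O: 8 × 823 = 6584
    O–H: 4 × 469 = 1876
    Σ(formed) = 8460 kJ
  ΔH_I = 5764 − 8460 = −2696 kJ
Reaction II:
  Bonds broken (reactants):
    Br–Br: 1 × 188 = 188
    H–H: 1 × 430 = 430
    Σ(broken) = 618 kJ
  Bonds formed (products):
    H–Br: 2 × 371 = 742
    Σ(formed) = 742 kJ
  ΔH_II = 618 − 742 = −124 kJ
ΔH_I − ΔH_II = −2572 kJ, so reaction I has the more negative ΔH; |ΔH_I − ΔH_II| = 2572 kJ.

Reaction I, by 2572 kJ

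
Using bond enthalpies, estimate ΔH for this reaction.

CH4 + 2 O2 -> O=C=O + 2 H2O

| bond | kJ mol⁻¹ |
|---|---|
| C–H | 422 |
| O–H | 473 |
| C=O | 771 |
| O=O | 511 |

ΔH ≈ −724 kJ

Bonds broken (reactants):
  C–H: 4 × 422 = 1688
  O=O: 2 × 511 = 1022
  Σ(broken) = 2710 kJ
Bonds formed (products):
  C=O: 2 × 771 = 1542
  O–H: 4 × 473 = 1892
  Σ(formed) = 3434 kJ
ΔH = Σ(broken) − Σ(formed) = 2710 − 3434 = −724 kJ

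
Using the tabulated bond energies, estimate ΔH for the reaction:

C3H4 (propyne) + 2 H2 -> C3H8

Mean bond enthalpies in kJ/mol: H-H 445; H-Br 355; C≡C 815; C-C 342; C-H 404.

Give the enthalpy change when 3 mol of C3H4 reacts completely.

Bonds broken (reactants):
  C≡C: 1 × 815 = 815
  C-C: 1 × 342 = 342
  C-H: 4 × 404 = 1616
  H-H: 2 × 445 = 890
  Σ(broken) = 3663 kJ
Bonds formed (products):
  C-C: 2 × 342 = 684
  C-H: 8 × 404 = 3232
  Σ(formed) = 3916 kJ
ΔH = Σ(broken) − Σ(formed) = 3663 − 3916 = −253 kJ
For 3× the reaction as written: 3 × (−253) = −759 kJ

ΔH = −759 kJ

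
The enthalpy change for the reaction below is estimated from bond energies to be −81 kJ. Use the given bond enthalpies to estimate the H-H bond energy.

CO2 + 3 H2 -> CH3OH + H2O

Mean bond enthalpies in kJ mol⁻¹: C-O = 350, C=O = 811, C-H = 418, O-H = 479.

D(H-H) ≈ 446 kJ/mol

Let D be the H-H bond energy.
Σ(broken) = 2×811 + 3×D = 1622 + 3D
Σ(formed) = 3×418 + 1×350 + 3×479 = 3041
ΔH = Σ(broken) − Σ(formed) = (1622 + 3D) − (3041) = −1419 + 3D
Setting this equal to −81 kJ gives 3D = 1338, so D = 446 kJ/mol.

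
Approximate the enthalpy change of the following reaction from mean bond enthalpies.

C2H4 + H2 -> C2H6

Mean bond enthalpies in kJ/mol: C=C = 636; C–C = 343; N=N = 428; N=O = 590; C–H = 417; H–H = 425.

ΔH ≈ −116 kJ

Bonds broken (reactants):
  C–H: 4 × 417 = 1668
  C=C: 1 × 636 = 636
  H–H: 1 × 425 = 425
  Σ(broken) = 2729 kJ
Bonds formed (products):
  C–C: 1 × 343 = 343
  C–H: 6 × 417 = 2502
  Σ(formed) = 2845 kJ
ΔH = Σ(broken) − Σ(formed) = 2729 − 2845 = −116 kJ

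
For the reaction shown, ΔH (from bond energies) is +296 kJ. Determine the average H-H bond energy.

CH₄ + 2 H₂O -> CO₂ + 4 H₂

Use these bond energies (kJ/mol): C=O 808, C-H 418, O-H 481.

D(H-H) ≈ 421 kJ/mol

Let D be the H-H bond energy.
Σ(broken) = 4×418 + 4×481 = 3596
Σ(formed) = 2×808 + 4×D = 1616 + 4D
ΔH = Σ(broken) − Σ(formed) = (3596) − (1616 + 4D) = +1980 − 4D
Setting this equal to +296 kJ gives 4D = 1684, so D = 421 kJ/mol.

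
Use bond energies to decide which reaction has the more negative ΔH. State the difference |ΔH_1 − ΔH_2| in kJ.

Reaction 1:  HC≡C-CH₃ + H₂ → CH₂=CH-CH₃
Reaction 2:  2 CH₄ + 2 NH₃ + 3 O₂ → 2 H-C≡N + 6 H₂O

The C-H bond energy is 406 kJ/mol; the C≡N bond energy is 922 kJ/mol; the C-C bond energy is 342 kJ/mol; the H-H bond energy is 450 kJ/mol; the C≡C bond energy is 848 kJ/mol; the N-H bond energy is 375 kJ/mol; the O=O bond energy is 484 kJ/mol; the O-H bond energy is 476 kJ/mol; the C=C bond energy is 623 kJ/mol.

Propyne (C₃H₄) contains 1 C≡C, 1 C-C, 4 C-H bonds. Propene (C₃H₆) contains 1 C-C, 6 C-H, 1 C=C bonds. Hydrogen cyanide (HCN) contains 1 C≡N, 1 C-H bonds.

Reaction 1:
  Bonds broken (reactants):
    C≡C: 1 × 848 = 848
    C-C: 1 × 342 = 342
    C-H: 4 × 406 = 1624
    H-H: 1 × 450 = 450
    Σ(broken) = 3264 kJ
  Bonds formed (products):
    C-C: 1 × 342 = 342
    C-H: 6 × 406 = 2436
    C=C: 1 × 623 = 623
    Σ(formed) = 3401 kJ
  ΔH_1 = 3264 − 3401 = −137 kJ
Reaction 2:
  Bonds broken (reactants):
    C-H: 8 × 406 = 3248
    N-H: 6 × 375 = 2250
    O=O: 3 × 484 = 1452
    Σ(broken) = 6950 kJ
  Bonds formed (products):
    C≡N: 2 × 922 = 1844
    C-H: 2 × 406 = 812
    O-H: 12 × 476 = 5712
    Σ(formed) = 8368 kJ
  ΔH_2 = 6950 − 8368 = −1418 kJ
ΔH_1 − ΔH_2 = +1281 kJ, so reaction 2 has the more negative ΔH; |ΔH_1 − ΔH_2| = 1281 kJ.

Reaction 2, by 1281 kJ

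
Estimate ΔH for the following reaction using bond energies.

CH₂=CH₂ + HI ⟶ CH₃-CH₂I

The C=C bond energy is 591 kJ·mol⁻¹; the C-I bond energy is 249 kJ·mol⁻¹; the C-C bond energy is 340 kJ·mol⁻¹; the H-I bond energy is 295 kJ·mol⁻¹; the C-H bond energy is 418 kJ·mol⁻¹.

Bonds broken (reactants):
  C-H: 4 × 418 = 1672
  C=C: 1 × 591 = 591
  H-I: 1 × 295 = 295
  Σ(broken) = 2558 kJ
Bonds formed (products):
  C-C: 1 × 340 = 340
  C-H: 5 × 418 = 2090
  C-I: 1 × 249 = 249
  Σ(formed) = 2679 kJ
ΔH = Σ(broken) − Σ(formed) = 2558 − 2679 = −121 kJ

ΔH ≈ −121 kJ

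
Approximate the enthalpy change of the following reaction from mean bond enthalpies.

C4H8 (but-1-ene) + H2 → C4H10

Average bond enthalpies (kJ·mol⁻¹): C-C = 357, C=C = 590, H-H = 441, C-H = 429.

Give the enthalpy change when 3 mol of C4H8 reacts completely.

ΔH = −552 kJ

Bonds broken (reactants):
  C-C: 2 × 357 = 714
  C-H: 8 × 429 = 3432
  C=C: 1 × 590 = 590
  H-H: 1 × 441 = 441
  Σ(broken) = 5177 kJ
Bonds formed (products):
  C-C: 3 × 357 = 1071
  C-H: 10 × 429 = 4290
  Σ(formed) = 5361 kJ
ΔH = Σ(broken) − Σ(formed) = 5177 − 5361 = −184 kJ
For 3× the reaction as written: 3 × (−184) = −552 kJ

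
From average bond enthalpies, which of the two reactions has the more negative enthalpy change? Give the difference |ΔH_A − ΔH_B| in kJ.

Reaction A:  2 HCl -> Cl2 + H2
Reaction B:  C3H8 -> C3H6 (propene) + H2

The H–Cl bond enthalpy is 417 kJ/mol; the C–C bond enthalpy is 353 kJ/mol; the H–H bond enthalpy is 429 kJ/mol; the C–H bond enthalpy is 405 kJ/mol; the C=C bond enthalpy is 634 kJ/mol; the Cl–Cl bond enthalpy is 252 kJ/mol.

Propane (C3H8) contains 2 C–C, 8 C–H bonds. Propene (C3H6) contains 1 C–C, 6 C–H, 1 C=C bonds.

Reaction A:
  Bonds broken (reactants):
    H–Cl: 2 × 417 = 834
    Σ(broken) = 834 kJ
  Bonds formed (products):
    Cl–Cl: 1 × 252 = 252
    H–H: 1 × 429 = 429
    Σ(formed) = 681 kJ
  ΔH_A = 834 − 681 = +153 kJ
Reaction B:
  Bonds broken (reactants):
    C–C: 2 × 353 = 706
    C–H: 8 × 405 = 3240
    Σ(broken) = 3946 kJ
  Bonds formed (products):
    C–C: 1 × 353 = 353
    C–H: 6 × 405 = 2430
    C=C: 1 × 634 = 634
    H–H: 1 × 429 = 429
    Σ(formed) = 3846 kJ
  ΔH_B = 3946 − 3846 = +100 kJ
ΔH_A − ΔH_B = +53 kJ, so reaction B has the more negative ΔH; |ΔH_A − ΔH_B| = 53 kJ.

Reaction B, by 53 kJ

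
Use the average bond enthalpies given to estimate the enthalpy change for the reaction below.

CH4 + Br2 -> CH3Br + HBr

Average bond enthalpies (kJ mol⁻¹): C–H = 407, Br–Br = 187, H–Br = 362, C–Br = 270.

ΔH ≈ −38 kJ

Bonds broken (reactants):
  Br–Br: 1 × 187 = 187
  C–H: 4 × 407 = 1628
  Σ(broken) = 1815 kJ
Bonds formed (products):
  C–Br: 1 × 270 = 270
  C–H: 3 × 407 = 1221
  H–Br: 1 × 362 = 362
  Σ(formed) = 1853 kJ
ΔH = Σ(broken) − Σ(formed) = 1815 − 1853 = −38 kJ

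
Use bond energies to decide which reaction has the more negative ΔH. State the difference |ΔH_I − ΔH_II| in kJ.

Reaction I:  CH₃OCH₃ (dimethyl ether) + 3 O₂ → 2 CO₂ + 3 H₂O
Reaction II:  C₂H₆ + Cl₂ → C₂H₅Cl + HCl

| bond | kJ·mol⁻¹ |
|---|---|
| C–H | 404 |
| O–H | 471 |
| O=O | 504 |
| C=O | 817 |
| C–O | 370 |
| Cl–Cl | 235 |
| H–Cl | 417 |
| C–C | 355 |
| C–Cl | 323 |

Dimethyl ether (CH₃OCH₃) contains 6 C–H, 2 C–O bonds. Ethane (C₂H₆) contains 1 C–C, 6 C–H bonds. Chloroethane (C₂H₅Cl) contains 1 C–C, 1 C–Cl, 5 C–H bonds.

Reaction I:
  Bonds broken (reactants):
    C–H: 6 × 404 = 2424
    C–O: 2 × 370 = 740
    O=O: 3 × 504 = 1512
    Σ(broken) = 4676 kJ
  Bonds formed (products):
    C=O: 4 × 817 = 3268
    O–H: 6 × 471 = 2826
    Σ(formed) = 6094 kJ
  ΔH_I = 4676 − 6094 = −1418 kJ
Reaction II:
  Bonds broken (reactants):
    C–C: 1 × 355 = 355
    C–H: 6 × 404 = 2424
    Cl–Cl: 1 × 235 = 235
    Σ(broken) = 3014 kJ
  Bonds formed (products):
    C–C: 1 × 355 = 355
    C–Cl: 1 × 323 = 323
    C–H: 5 × 404 = 2020
    H–Cl: 1 × 417 = 417
    Σ(formed) = 3115 kJ
  ΔH_II = 3014 − 3115 = −101 kJ
ΔH_I − ΔH_II = −1317 kJ, so reaction I has the more negative ΔH; |ΔH_I − ΔH_II| = 1317 kJ.

Reaction I, by 1317 kJ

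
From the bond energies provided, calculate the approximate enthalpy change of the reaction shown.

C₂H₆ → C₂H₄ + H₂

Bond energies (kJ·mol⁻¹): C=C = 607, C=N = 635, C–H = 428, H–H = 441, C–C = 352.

Bonds broken (reactants):
  C–C: 1 × 352 = 352
  C–H: 6 × 428 = 2568
  Σ(broken) = 2920 kJ
Bonds formed (products):
  C–H: 4 × 428 = 1712
  C=C: 1 × 607 = 607
  H–H: 1 × 441 = 441
  Σ(formed) = 2760 kJ
ΔH = Σ(broken) − Σ(formed) = 2920 − 2760 = +160 kJ

ΔH ≈ +160 kJ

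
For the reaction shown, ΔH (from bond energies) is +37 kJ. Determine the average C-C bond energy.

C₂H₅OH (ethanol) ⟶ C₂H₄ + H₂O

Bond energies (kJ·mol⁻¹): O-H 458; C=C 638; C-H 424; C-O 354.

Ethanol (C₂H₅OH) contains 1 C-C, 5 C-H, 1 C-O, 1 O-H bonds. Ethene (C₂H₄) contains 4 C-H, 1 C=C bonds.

D(C-C) ≈ 355 kJ/mol

Let D be the C-C bond energy.
Σ(broken) = 1×D + 5×424 + 1×354 + 1×458 = 2932 + D
Σ(formed) = 4×424 + 1×638 + 2×458 = 3250
ΔH = Σ(broken) − Σ(formed) = (2932 + D) − (3250) = −318 + D
Setting this equal to +37 kJ gives D = 355 kJ/mol.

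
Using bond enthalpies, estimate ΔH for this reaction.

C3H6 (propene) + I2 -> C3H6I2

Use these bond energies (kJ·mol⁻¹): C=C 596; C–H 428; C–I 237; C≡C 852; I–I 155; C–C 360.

ΔH ≈ −83 kJ

Bonds broken (reactants):
  C–C: 1 × 360 = 360
  C–H: 6 × 428 = 2568
  C=C: 1 × 596 = 596
  I–I: 1 × 155 = 155
  Σ(broken) = 3679 kJ
Bonds formed (products):
  C–C: 2 × 360 = 720
  C–H: 6 × 428 = 2568
  C–I: 2 × 237 = 474
  Σ(formed) = 3762 kJ
ΔH = Σ(broken) − Σ(formed) = 3679 − 3762 = −83 kJ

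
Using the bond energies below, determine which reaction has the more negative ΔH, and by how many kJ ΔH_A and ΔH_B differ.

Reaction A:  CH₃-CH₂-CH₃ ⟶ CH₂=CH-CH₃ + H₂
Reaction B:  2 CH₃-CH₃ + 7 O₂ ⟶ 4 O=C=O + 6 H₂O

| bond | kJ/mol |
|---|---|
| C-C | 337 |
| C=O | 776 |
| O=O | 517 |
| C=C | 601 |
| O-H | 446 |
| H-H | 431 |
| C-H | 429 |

Reaction A:
  Bonds broken (reactants):
    C-C: 2 × 337 = 674
    C-H: 8 × 429 = 3432
    Σ(broken) = 4106 kJ
  Bonds formed (products):
    C-C: 1 × 337 = 337
    C-H: 6 × 429 = 2574
    C=C: 1 × 601 = 601
    H-H: 1 × 431 = 431
    Σ(formed) = 3943 kJ
  ΔH_A = 4106 − 3943 = +163 kJ
Reaction B:
  Bonds broken (reactants):
    C-C: 2 × 337 = 674
    C-H: 12 × 429 = 5148
    O=O: 7 × 517 = 3619
    Σ(broken) = 9441 kJ
  Bonds formed (products):
    C=O: 8 × 776 = 6208
    O-H: 12 × 446 = 5352
    Σ(formed) = 11560 kJ
  ΔH_B = 9441 − 11560 = −2119 kJ
ΔH_A − ΔH_B = +2282 kJ, so reaction B has the more negative ΔH; |ΔH_A − ΔH_B| = 2282 kJ.

Reaction B, by 2282 kJ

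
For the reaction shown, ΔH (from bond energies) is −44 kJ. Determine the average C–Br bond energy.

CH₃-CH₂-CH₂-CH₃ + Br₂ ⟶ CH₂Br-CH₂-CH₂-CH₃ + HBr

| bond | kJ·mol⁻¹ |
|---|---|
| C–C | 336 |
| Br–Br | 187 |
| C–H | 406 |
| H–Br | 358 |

D(C–Br) ≈ 279 kJ/mol

Let D be the C–Br bond energy.
Σ(broken) = 1×187 + 3×336 + 10×406 = 5255
Σ(formed) = 1×D + 3×336 + 9×406 + 1×358 = 5020 + D
ΔH = Σ(broken) − Σ(formed) = (5255) − (5020 + D) = +235 − D
Setting this equal to −44 kJ gives D = 279 kJ/mol.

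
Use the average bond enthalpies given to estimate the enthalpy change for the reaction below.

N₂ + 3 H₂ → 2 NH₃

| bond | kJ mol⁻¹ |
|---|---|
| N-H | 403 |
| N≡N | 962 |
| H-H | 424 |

Bonds broken (reactants):
  H-H: 3 × 424 = 1272
  N≡N: 1 × 962 = 962
  Σ(broken) = 2234 kJ
Bonds formed (products):
  N-H: 6 × 403 = 2418
  Σ(formed) = 2418 kJ
ΔH = Σ(broken) − Σ(formed) = 2234 − 2418 = −184 kJ

ΔH ≈ −184 kJ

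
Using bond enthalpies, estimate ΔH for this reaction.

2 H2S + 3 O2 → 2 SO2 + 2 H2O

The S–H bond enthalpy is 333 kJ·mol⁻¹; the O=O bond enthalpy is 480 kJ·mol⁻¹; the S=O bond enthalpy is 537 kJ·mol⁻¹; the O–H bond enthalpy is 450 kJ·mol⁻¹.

ΔH ≈ −1176 kJ

Bonds broken (reactants):
  O=O: 3 × 480 = 1440
  S–H: 4 × 333 = 1332
  Σ(broken) = 2772 kJ
Bonds formed (products):
  O–H: 4 × 450 = 1800
  S=O: 4 × 537 = 2148
  Σ(formed) = 3948 kJ
ΔH = Σ(broken) − Σ(formed) = 2772 − 3948 = −1176 kJ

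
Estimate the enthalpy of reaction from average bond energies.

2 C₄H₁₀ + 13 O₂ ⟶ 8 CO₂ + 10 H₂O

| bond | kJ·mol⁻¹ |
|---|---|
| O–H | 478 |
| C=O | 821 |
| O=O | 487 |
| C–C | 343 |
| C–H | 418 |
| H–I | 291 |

Bonds broken (reactants):
  C–C: 6 × 343 = 2058
  C–H: 20 × 418 = 8360
  O=O: 13 × 487 = 6331
  Σ(broken) = 16749 kJ
Bonds formed (products):
  C=O: 16 × 821 = 13136
  O–H: 20 × 478 = 9560
  Σ(formed) = 22696 kJ
ΔH = Σ(broken) − Σ(formed) = 16749 − 22696 = −5947 kJ

ΔH ≈ −5947 kJ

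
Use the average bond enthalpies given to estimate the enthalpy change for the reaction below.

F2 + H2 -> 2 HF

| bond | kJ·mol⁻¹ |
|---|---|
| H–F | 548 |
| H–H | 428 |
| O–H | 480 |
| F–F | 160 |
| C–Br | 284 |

ΔH ≈ −508 kJ

Bonds broken (reactants):
  F–F: 1 × 160 = 160
  H–H: 1 × 428 = 428
  Σ(broken) = 588 kJ
Bonds formed (products):
  H–F: 2 × 548 = 1096
  Σ(formed) = 1096 kJ
ΔH = Σ(broken) − Σ(formed) = 588 − 1096 = −508 kJ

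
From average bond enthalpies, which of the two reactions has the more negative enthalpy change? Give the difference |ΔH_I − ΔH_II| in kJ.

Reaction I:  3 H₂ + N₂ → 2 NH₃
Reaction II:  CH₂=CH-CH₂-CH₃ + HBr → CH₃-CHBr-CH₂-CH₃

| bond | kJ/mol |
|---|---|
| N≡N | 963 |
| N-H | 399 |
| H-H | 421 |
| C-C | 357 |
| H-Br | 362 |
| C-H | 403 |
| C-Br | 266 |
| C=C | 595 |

Reaction I, by 99 kJ

Reaction I:
  Bonds broken (reactants):
    H-H: 3 × 421 = 1263
    N≡N: 1 × 963 = 963
    Σ(broken) = 2226 kJ
  Bonds formed (products):
    N-H: 6 × 399 = 2394
    Σ(formed) = 2394 kJ
  ΔH_I = 2226 − 2394 = −168 kJ
Reaction II:
  Bonds broken (reactants):
    C-C: 2 × 357 = 714
    C-H: 8 × 403 = 3224
    C=C: 1 × 595 = 595
    H-Br: 1 × 362 = 362
    Σ(broken) = 4895 kJ
  Bonds formed (products):
    C-Br: 1 × 266 = 266
    C-C: 3 × 357 = 1071
    C-H: 9 × 403 = 3627
    Σ(formed) = 4964 kJ
  ΔH_II = 4895 − 4964 = −69 kJ
ΔH_I − ΔH_II = −99 kJ, so reaction I has the more negative ΔH; |ΔH_I − ΔH_II| = 99 kJ.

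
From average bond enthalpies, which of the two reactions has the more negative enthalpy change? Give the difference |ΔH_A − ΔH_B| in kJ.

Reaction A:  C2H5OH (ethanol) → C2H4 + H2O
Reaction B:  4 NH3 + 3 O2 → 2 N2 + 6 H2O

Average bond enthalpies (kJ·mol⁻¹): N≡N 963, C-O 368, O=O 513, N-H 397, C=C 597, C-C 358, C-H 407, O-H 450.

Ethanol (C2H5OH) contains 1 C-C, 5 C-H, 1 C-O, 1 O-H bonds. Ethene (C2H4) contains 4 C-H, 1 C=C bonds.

Reaction B, by 1109 kJ

Reaction A:
  Bonds broken (reactants):
    C-C: 1 × 358 = 358
    C-H: 5 × 407 = 2035
    C-O: 1 × 368 = 368
    O-H: 1 × 450 = 450
    Σ(broken) = 3211 kJ
  Bonds formed (products):
    C-H: 4 × 407 = 1628
    C=C: 1 × 597 = 597
    O-H: 2 × 450 = 900
    Σ(formed) = 3125 kJ
  ΔH_A = 3211 − 3125 = +86 kJ
Reaction B:
  Bonds broken (reactants):
    N-H: 12 × 397 = 4764
    O=O: 3 × 513 = 1539
    Σ(broken) = 6303 kJ
  Bonds formed (products):
    N≡N: 2 × 963 = 1926
    O-H: 12 × 450 = 5400
    Σ(formed) = 7326 kJ
  ΔH_B = 6303 − 7326 = −1023 kJ
ΔH_A − ΔH_B = +1109 kJ, so reaction B has the more negative ΔH; |ΔH_A − ΔH_B| = 1109 kJ.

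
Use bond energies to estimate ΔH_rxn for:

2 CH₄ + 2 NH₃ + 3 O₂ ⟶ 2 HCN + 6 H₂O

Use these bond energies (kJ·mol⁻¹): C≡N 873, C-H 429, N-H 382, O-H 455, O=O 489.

ΔH ≈ −873 kJ

Bonds broken (reactants):
  C-H: 8 × 429 = 3432
  N-H: 6 × 382 = 2292
  O=O: 3 × 489 = 1467
  Σ(broken) = 7191 kJ
Bonds formed (products):
  C≡N: 2 × 873 = 1746
  C-H: 2 × 429 = 858
  O-H: 12 × 455 = 5460
  Σ(formed) = 8064 kJ
ΔH = Σ(broken) − Σ(formed) = 7191 − 8064 = −873 kJ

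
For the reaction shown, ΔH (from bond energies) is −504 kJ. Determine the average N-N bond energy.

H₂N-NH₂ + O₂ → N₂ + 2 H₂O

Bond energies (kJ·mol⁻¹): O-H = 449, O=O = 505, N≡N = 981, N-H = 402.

Let D be the N-N bond energy.
Σ(broken) = 4×402 + 1×D + 1×505 = 2113 + D
Σ(formed) = 1×981 + 4×449 = 2777
ΔH = Σ(broken) − Σ(formed) = (2113 + D) − (2777) = −664 + D
Setting this equal to −504 kJ gives D = 160 kJ/mol.

D(N-N) ≈ 160 kJ/mol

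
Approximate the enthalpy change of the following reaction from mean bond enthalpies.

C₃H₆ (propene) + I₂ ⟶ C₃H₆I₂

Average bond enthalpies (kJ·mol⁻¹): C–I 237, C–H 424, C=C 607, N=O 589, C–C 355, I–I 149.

Bonds broken (reactants):
  C–C: 1 × 355 = 355
  C–H: 6 × 424 = 2544
  C=C: 1 × 607 = 607
  I–I: 1 × 149 = 149
  Σ(broken) = 3655 kJ
Bonds formed (products):
  C–C: 2 × 355 = 710
  C–H: 6 × 424 = 2544
  C–I: 2 × 237 = 474
  Σ(formed) = 3728 kJ
ΔH = Σ(broken) − Σ(formed) = 3655 − 3728 = −73 kJ

ΔH ≈ −73 kJ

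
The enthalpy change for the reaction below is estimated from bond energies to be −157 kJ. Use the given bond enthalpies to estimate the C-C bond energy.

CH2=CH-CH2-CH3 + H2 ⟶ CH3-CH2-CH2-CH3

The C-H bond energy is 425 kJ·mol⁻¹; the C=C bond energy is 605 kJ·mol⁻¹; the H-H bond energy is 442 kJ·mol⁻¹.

Let D be the C-C bond energy.
Σ(broken) = 2×D + 8×425 + 1×605 + 1×442 = 4447 + 2D
Σ(formed) = 3×D + 10×425 = 4250 + 3D
ΔH = Σ(broken) − Σ(formed) = (4447 + 2D) − (4250 + 3D) = +197 − D
Setting this equal to −157 kJ gives D = 354 kJ/mol.

D(C-C) ≈ 354 kJ/mol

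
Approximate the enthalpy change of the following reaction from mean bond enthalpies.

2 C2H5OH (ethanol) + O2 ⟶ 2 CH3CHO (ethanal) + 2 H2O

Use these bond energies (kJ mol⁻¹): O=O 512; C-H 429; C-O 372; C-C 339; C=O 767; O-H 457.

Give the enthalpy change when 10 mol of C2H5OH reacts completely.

Bonds broken (reactants):
  C-C: 2 × 339 = 678
  C-H: 10 × 429 = 4290
  C-O: 2 × 372 = 744
  O-H: 2 × 457 = 914
  O=O: 1 × 512 = 512
  Σ(broken) = 7138 kJ
Bonds formed (products):
  C-C: 2 × 339 = 678
  C-H: 8 × 429 = 3432
  C=O: 2 × 767 = 1534
  O-H: 4 × 457 = 1828
  Σ(formed) = 7472 kJ
ΔH = Σ(broken) − Σ(formed) = 7138 − 7472 = −334 kJ
For 5× the reaction as written: 5 × (−334) = −1670 kJ

ΔH = −1670 kJ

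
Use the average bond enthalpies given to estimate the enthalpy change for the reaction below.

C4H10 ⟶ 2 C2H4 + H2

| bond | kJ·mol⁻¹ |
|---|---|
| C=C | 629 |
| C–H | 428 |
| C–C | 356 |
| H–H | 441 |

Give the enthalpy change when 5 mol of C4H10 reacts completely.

Bonds broken (reactants):
  C–C: 3 × 356 = 1068
  C–H: 10 × 428 = 4280
  Σ(broken) = 5348 kJ
Bonds formed (products):
  C–H: 8 × 428 = 3424
  C=C: 2 × 629 = 1258
  H–H: 1 × 441 = 441
  Σ(formed) = 5123 kJ
ΔH = Σ(broken) − Σ(formed) = 5348 − 5123 = +225 kJ
For 5× the reaction as written: 5 × (+225) = +1125 kJ

ΔH = +1125 kJ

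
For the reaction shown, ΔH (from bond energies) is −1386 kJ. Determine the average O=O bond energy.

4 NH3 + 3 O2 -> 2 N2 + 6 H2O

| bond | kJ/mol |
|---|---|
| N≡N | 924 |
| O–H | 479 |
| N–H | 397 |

D(O=O) ≈ 482 kJ/mol

Let D be the O=O bond energy.
Σ(broken) = 12×397 + 3×D = 4764 + 3D
Σ(formed) = 2×924 + 12×479 = 7596
ΔH = Σ(broken) − Σ(formed) = (4764 + 3D) − (7596) = −2832 + 3D
Setting this equal to −1386 kJ gives 3D = 1446, so D = 482 kJ/mol.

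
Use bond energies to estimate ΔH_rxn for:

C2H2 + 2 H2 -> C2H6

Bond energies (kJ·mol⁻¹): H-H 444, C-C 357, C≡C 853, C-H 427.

Bonds broken (reactants):
  C≡C: 1 × 853 = 853
  C-H: 2 × 427 = 854
  H-H: 2 × 444 = 888
  Σ(broken) = 2595 kJ
Bonds formed (products):
  C-C: 1 × 357 = 357
  C-H: 6 × 427 = 2562
  Σ(formed) = 2919 kJ
ΔH = Σ(broken) − Σ(formed) = 2595 − 2919 = −324 kJ

ΔH ≈ −324 kJ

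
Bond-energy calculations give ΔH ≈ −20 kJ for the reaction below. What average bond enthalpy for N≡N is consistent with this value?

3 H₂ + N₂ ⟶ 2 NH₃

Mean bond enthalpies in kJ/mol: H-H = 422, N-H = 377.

Let D be the N≡N bond energy.
Σ(broken) = 3×422 + 1×D = 1266 + D
Σ(formed) = 6×377 = 2262
ΔH = Σ(broken) − Σ(formed) = (1266 + D) − (2262) = −996 + D
Setting this equal to −20 kJ gives D = 976 kJ/mol.

D(N≡N) ≈ 976 kJ/mol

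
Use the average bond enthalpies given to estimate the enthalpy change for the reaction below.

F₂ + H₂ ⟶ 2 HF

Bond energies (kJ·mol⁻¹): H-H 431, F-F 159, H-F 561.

ΔH ≈ −532 kJ

Bonds broken (reactants):
  F-F: 1 × 159 = 159
  H-H: 1 × 431 = 431
  Σ(broken) = 590 kJ
Bonds formed (products):
  H-F: 2 × 561 = 1122
  Σ(formed) = 1122 kJ
ΔH = Σ(broken) − Σ(formed) = 590 − 1122 = −532 kJ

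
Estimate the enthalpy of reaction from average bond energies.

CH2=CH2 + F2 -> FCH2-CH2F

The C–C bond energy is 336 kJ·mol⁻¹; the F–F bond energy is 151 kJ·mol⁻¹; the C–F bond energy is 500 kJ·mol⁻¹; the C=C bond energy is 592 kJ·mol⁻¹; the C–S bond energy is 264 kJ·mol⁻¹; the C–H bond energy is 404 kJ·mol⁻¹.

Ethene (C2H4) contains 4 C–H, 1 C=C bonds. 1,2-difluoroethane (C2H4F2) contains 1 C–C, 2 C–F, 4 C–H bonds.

ΔH ≈ −593 kJ

Bonds broken (reactants):
  C–H: 4 × 404 = 1616
  C=C: 1 × 592 = 592
  F–F: 1 × 151 = 151
  Σ(broken) = 2359 kJ
Bonds formed (products):
  C–C: 1 × 336 = 336
  C–F: 2 × 500 = 1000
  C–H: 4 × 404 = 1616
  Σ(formed) = 2952 kJ
ΔH = Σ(broken) − Σ(formed) = 2359 − 2952 = −593 kJ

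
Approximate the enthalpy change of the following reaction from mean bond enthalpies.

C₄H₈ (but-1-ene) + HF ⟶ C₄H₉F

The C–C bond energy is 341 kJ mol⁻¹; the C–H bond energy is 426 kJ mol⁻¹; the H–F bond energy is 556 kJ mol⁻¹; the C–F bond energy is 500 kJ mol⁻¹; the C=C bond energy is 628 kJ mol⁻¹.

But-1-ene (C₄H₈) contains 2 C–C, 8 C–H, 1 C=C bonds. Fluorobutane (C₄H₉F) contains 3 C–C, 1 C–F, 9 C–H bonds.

ΔH ≈ −83 kJ

Bonds broken (reactants):
  C–C: 2 × 341 = 682
  C–H: 8 × 426 = 3408
  C=C: 1 × 628 = 628
  H–F: 1 × 556 = 556
  Σ(broken) = 5274 kJ
Bonds formed (products):
  C–C: 3 × 341 = 1023
  C–F: 1 × 500 = 500
  C–H: 9 × 426 = 3834
  Σ(formed) = 5357 kJ
ΔH = Σ(broken) − Σ(formed) = 5274 − 5357 = −83 kJ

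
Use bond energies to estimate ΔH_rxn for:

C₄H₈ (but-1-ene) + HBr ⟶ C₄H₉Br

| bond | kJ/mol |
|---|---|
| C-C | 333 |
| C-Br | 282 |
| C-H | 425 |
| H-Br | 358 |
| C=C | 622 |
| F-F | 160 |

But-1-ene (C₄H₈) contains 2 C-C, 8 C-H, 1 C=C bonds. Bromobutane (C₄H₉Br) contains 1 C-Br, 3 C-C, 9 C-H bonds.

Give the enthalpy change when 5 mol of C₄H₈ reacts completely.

Bonds broken (reactants):
  C-C: 2 × 333 = 666
  C-H: 8 × 425 = 3400
  C=C: 1 × 622 = 622
  H-Br: 1 × 358 = 358
  Σ(broken) = 5046 kJ
Bonds formed (products):
  C-Br: 1 × 282 = 282
  C-C: 3 × 333 = 999
  C-H: 9 × 425 = 3825
  Σ(formed) = 5106 kJ
ΔH = Σ(broken) − Σ(formed) = 5046 − 5106 = −60 kJ
For 5× the reaction as written: 5 × (−60) = −300 kJ

ΔH = −300 kJ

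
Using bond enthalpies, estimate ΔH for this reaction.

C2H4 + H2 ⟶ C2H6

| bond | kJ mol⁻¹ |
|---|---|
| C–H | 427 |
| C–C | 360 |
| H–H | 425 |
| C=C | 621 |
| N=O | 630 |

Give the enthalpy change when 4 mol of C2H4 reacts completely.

Bonds broken (reactants):
  C–H: 4 × 427 = 1708
  C=C: 1 × 621 = 621
  H–H: 1 × 425 = 425
  Σ(broken) = 2754 kJ
Bonds formed (products):
  C–C: 1 × 360 = 360
  C–H: 6 × 427 = 2562
  Σ(formed) = 2922 kJ
ΔH = Σ(broken) − Σ(formed) = 2754 − 2922 = −168 kJ
For 4× the reaction as written: 4 × (−168) = −672 kJ

ΔH = −672 kJ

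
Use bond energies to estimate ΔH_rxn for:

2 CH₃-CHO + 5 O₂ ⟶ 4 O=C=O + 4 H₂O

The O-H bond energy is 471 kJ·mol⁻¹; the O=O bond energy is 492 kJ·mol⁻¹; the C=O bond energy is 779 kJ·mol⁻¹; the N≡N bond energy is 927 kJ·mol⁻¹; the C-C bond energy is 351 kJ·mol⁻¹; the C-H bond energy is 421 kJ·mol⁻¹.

Bonds broken (reactants):
  C-C: 2 × 351 = 702
  C-H: 8 × 421 = 3368
  C=O: 2 × 779 = 1558
  O=O: 5 × 492 = 2460
  Σ(broken) = 8088 kJ
Bonds formed (products):
  C=O: 8 × 779 = 6232
  O-H: 8 × 471 = 3768
  Σ(formed) = 10000 kJ
ΔH = Σ(broken) − Σ(formed) = 8088 − 10000 = −1912 kJ

ΔH ≈ −1912 kJ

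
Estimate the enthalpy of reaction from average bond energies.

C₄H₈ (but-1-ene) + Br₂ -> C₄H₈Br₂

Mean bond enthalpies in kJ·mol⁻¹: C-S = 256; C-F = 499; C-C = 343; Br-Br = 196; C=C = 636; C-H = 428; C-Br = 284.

ΔH ≈ −79 kJ

Bonds broken (reactants):
  Br-Br: 1 × 196 = 196
  C-C: 2 × 343 = 686
  C-H: 8 × 428 = 3424
  C=C: 1 × 636 = 636
  Σ(broken) = 4942 kJ
Bonds formed (products):
  C-Br: 2 × 284 = 568
  C-C: 3 × 343 = 1029
  C-H: 8 × 428 = 3424
  Σ(formed) = 5021 kJ
ΔH = Σ(broken) − Σ(formed) = 4942 − 5021 = −79 kJ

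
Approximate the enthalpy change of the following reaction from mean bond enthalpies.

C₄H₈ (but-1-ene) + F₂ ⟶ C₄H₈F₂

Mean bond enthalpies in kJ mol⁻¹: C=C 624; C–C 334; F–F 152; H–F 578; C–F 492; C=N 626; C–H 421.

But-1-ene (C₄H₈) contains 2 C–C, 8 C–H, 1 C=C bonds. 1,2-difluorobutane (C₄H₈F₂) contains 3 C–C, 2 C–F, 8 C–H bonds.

ΔH ≈ −542 kJ

Bonds broken (reactants):
  C–C: 2 × 334 = 668
  C–H: 8 × 421 = 3368
  C=C: 1 × 624 = 624
  F–F: 1 × 152 = 152
  Σ(broken) = 4812 kJ
Bonds formed (products):
  C–C: 3 × 334 = 1002
  C–F: 2 × 492 = 984
  C–H: 8 × 421 = 3368
  Σ(formed) = 5354 kJ
ΔH = Σ(broken) − Σ(formed) = 4812 − 5354 = −542 kJ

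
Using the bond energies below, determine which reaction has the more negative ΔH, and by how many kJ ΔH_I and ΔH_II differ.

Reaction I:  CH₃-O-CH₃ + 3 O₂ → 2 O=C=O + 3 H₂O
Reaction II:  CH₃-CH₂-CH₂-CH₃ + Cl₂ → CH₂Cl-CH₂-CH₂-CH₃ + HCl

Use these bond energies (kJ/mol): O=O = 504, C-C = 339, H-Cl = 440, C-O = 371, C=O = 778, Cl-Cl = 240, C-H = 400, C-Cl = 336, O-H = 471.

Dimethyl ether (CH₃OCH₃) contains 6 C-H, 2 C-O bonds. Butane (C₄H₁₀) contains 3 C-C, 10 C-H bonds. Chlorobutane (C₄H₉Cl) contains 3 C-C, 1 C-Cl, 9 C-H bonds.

Reaction I:
  Bonds broken (reactants):
    C-H: 6 × 400 = 2400
    C-O: 2 × 371 = 742
    O=O: 3 × 504 = 1512
    Σ(broken) = 4654 kJ
  Bonds formed (products):
    C=O: 4 × 778 = 3112
    O-H: 6 × 471 = 2826
    Σ(formed) = 5938 kJ
  ΔH_I = 4654 − 5938 = −1284 kJ
Reaction II:
  Bonds broken (reactants):
    C-C: 3 × 339 = 1017
    C-H: 10 × 400 = 4000
    Cl-Cl: 1 × 240 = 240
    Σ(broken) = 5257 kJ
  Bonds formed (products):
    C-C: 3 × 339 = 1017
    C-Cl: 1 × 336 = 336
    C-H: 9 × 400 = 3600
    H-Cl: 1 × 440 = 440
    Σ(formed) = 5393 kJ
  ΔH_II = 5257 − 5393 = −136 kJ
ΔH_I − ΔH_II = −1148 kJ, so reaction I has the more negative ΔH; |ΔH_I − ΔH_II| = 1148 kJ.

Reaction I, by 1148 kJ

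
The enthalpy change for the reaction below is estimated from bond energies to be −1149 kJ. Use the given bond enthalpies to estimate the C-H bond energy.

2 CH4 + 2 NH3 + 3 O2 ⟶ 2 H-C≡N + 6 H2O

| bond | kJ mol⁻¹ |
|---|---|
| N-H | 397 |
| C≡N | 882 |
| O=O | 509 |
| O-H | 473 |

Let D be the C-H bond energy.
Σ(broken) = 8×D + 6×397 + 3×509 = 3909 + 8D
Σ(formed) = 2×882 + 2×D + 12×473 = 7440 + 2D
ΔH = Σ(broken) − Σ(formed) = (3909 + 8D) − (7440 + 2D) = −3531 + 6D
Setting this equal to −1149 kJ gives 6D = 2382, so D = 397 kJ/mol.

D(C-H) ≈ 397 kJ/mol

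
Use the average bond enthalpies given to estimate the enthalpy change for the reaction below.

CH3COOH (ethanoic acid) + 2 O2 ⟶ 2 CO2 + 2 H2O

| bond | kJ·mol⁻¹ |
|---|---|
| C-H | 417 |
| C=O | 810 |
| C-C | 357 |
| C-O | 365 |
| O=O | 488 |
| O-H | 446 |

ΔH ≈ −819 kJ

Bonds broken (reactants):
  C-C: 1 × 357 = 357
  C-H: 3 × 417 = 1251
  C-O: 1 × 365 = 365
  C=O: 1 × 810 = 810
  O-H: 1 × 446 = 446
  O=O: 2 × 488 = 976
  Σ(broken) = 4205 kJ
Bonds formed (products):
  C=O: 4 × 810 = 3240
  O-H: 4 × 446 = 1784
  Σ(formed) = 5024 kJ
ΔH = Σ(broken) − Σ(formed) = 4205 − 5024 = −819 kJ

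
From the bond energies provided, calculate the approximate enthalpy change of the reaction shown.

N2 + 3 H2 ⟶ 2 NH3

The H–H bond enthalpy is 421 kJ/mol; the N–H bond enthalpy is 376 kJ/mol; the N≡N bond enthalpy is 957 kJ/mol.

Bonds broken (reactants):
  H–H: 3 × 421 = 1263
  N≡N: 1 × 957 = 957
  Σ(broken) = 2220 kJ
Bonds formed (products):
  N–H: 6 × 376 = 2256
  Σ(formed) = 2256 kJ
ΔH = Σ(broken) − Σ(formed) = 2220 − 2256 = −36 kJ

ΔH ≈ −36 kJ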